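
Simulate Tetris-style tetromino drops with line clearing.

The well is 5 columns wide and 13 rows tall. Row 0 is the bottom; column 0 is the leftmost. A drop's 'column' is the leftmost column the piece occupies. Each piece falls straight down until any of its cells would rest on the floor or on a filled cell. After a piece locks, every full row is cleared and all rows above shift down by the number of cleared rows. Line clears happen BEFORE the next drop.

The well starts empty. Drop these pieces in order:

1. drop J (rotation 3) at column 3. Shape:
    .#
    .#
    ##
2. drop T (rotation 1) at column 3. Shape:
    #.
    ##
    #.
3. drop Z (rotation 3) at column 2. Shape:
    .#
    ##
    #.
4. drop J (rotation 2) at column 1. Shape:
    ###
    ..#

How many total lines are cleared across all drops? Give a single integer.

Answer: 0

Derivation:
Drop 1: J rot3 at col 3 lands with bottom-row=0; cleared 0 line(s) (total 0); column heights now [0 0 0 1 3], max=3
Drop 2: T rot1 at col 3 lands with bottom-row=2; cleared 0 line(s) (total 0); column heights now [0 0 0 5 4], max=5
Drop 3: Z rot3 at col 2 lands with bottom-row=4; cleared 0 line(s) (total 0); column heights now [0 0 6 7 4], max=7
Drop 4: J rot2 at col 1 lands with bottom-row=7; cleared 0 line(s) (total 0); column heights now [0 9 9 9 4], max=9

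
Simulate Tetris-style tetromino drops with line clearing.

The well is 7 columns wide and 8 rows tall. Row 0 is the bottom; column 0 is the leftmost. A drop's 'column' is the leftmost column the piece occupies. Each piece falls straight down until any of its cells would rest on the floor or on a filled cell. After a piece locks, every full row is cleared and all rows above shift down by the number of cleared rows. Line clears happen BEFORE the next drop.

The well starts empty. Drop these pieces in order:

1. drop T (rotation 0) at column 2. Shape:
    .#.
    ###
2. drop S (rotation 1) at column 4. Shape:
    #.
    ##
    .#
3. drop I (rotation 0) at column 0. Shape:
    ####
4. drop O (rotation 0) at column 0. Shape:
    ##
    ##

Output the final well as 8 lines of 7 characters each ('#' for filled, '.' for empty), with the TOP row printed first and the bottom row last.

Answer: .......
.......
.......
##.....
##.....
#####..
...###.
..####.

Derivation:
Drop 1: T rot0 at col 2 lands with bottom-row=0; cleared 0 line(s) (total 0); column heights now [0 0 1 2 1 0 0], max=2
Drop 2: S rot1 at col 4 lands with bottom-row=0; cleared 0 line(s) (total 0); column heights now [0 0 1 2 3 2 0], max=3
Drop 3: I rot0 at col 0 lands with bottom-row=2; cleared 0 line(s) (total 0); column heights now [3 3 3 3 3 2 0], max=3
Drop 4: O rot0 at col 0 lands with bottom-row=3; cleared 0 line(s) (total 0); column heights now [5 5 3 3 3 2 0], max=5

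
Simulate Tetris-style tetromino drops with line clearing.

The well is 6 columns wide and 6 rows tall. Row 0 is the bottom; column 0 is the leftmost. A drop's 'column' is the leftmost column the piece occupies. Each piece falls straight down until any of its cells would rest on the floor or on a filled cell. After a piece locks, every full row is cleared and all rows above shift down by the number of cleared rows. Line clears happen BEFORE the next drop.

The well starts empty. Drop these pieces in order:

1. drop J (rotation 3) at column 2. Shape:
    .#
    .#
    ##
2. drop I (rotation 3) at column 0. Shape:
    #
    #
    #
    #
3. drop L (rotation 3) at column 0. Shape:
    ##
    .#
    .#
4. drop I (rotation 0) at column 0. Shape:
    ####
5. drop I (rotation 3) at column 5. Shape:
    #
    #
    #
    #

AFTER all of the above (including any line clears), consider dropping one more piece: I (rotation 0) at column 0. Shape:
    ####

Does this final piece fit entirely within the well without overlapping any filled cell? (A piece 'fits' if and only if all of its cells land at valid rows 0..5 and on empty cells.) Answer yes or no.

Drop 1: J rot3 at col 2 lands with bottom-row=0; cleared 0 line(s) (total 0); column heights now [0 0 1 3 0 0], max=3
Drop 2: I rot3 at col 0 lands with bottom-row=0; cleared 0 line(s) (total 0); column heights now [4 0 1 3 0 0], max=4
Drop 3: L rot3 at col 0 lands with bottom-row=2; cleared 0 line(s) (total 0); column heights now [5 5 1 3 0 0], max=5
Drop 4: I rot0 at col 0 lands with bottom-row=5; cleared 0 line(s) (total 0); column heights now [6 6 6 6 0 0], max=6
Drop 5: I rot3 at col 5 lands with bottom-row=0; cleared 0 line(s) (total 0); column heights now [6 6 6 6 0 4], max=6
Test piece I rot0 at col 0 (width 4): heights before test = [6 6 6 6 0 4]; fits = False

Answer: no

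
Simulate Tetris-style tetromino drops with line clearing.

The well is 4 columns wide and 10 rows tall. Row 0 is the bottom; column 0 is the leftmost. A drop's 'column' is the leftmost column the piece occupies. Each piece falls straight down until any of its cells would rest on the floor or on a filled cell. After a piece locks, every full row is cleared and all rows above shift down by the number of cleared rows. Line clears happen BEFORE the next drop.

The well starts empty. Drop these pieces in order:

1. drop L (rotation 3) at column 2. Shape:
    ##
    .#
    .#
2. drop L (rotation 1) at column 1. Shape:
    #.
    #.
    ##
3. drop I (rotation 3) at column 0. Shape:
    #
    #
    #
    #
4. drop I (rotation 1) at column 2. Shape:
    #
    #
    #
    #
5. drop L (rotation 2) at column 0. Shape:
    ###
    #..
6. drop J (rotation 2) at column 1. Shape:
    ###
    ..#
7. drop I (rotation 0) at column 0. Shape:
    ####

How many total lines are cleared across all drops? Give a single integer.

Drop 1: L rot3 at col 2 lands with bottom-row=0; cleared 0 line(s) (total 0); column heights now [0 0 3 3], max=3
Drop 2: L rot1 at col 1 lands with bottom-row=3; cleared 0 line(s) (total 0); column heights now [0 6 4 3], max=6
Drop 3: I rot3 at col 0 lands with bottom-row=0; cleared 0 line(s) (total 0); column heights now [4 6 4 3], max=6
Drop 4: I rot1 at col 2 lands with bottom-row=4; cleared 0 line(s) (total 0); column heights now [4 6 8 3], max=8
Drop 5: L rot2 at col 0 lands with bottom-row=7; cleared 0 line(s) (total 0); column heights now [9 9 9 3], max=9
Drop 6: J rot2 at col 1 lands with bottom-row=8; cleared 1 line(s) (total 1); column heights now [8 9 9 9], max=9
Drop 7: I rot0 at col 0 lands with bottom-row=9; cleared 1 line(s) (total 2); column heights now [8 9 9 9], max=9

Answer: 2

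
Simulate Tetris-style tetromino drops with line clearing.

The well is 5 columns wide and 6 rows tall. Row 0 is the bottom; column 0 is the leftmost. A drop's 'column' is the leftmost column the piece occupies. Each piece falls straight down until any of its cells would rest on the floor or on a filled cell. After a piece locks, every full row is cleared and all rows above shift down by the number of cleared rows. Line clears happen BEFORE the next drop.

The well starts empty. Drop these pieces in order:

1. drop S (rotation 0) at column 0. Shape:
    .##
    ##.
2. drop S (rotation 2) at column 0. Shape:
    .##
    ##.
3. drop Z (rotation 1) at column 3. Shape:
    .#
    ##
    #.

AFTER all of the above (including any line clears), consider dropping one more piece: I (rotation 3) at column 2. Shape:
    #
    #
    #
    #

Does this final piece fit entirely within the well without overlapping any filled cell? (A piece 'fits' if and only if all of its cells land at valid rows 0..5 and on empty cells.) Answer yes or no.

Drop 1: S rot0 at col 0 lands with bottom-row=0; cleared 0 line(s) (total 0); column heights now [1 2 2 0 0], max=2
Drop 2: S rot2 at col 0 lands with bottom-row=2; cleared 0 line(s) (total 0); column heights now [3 4 4 0 0], max=4
Drop 3: Z rot1 at col 3 lands with bottom-row=0; cleared 0 line(s) (total 0); column heights now [3 4 4 2 3], max=4
Test piece I rot3 at col 2 (width 1): heights before test = [3 4 4 2 3]; fits = False

Answer: no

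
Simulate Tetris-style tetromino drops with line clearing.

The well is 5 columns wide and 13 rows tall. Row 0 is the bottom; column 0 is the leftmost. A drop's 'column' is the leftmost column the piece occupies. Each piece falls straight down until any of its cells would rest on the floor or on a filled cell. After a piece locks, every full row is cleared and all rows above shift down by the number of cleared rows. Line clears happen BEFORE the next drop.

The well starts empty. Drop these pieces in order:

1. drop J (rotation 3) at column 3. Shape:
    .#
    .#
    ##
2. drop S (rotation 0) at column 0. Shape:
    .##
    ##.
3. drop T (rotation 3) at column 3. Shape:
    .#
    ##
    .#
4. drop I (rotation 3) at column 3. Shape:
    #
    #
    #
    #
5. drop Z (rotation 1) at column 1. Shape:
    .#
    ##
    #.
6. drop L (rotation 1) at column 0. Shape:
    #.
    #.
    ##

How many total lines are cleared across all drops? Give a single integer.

Drop 1: J rot3 at col 3 lands with bottom-row=0; cleared 0 line(s) (total 0); column heights now [0 0 0 1 3], max=3
Drop 2: S rot0 at col 0 lands with bottom-row=0; cleared 0 line(s) (total 0); column heights now [1 2 2 1 3], max=3
Drop 3: T rot3 at col 3 lands with bottom-row=3; cleared 0 line(s) (total 0); column heights now [1 2 2 5 6], max=6
Drop 4: I rot3 at col 3 lands with bottom-row=5; cleared 0 line(s) (total 0); column heights now [1 2 2 9 6], max=9
Drop 5: Z rot1 at col 1 lands with bottom-row=2; cleared 0 line(s) (total 0); column heights now [1 4 5 9 6], max=9
Drop 6: L rot1 at col 0 lands with bottom-row=4; cleared 1 line(s) (total 1); column heights now [6 4 4 8 5], max=8

Answer: 1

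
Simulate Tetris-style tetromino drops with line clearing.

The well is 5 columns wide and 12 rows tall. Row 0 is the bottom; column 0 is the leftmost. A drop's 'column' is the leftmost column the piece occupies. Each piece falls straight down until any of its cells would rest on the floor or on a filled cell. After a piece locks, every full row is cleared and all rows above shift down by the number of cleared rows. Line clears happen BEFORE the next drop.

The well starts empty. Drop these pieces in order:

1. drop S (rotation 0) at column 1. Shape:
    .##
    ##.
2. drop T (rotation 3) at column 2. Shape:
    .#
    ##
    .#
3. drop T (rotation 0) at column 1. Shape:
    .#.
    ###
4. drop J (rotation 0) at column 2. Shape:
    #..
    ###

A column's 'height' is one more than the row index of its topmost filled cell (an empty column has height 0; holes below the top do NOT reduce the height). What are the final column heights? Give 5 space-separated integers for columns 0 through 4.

Answer: 0 6 9 8 8

Derivation:
Drop 1: S rot0 at col 1 lands with bottom-row=0; cleared 0 line(s) (total 0); column heights now [0 1 2 2 0], max=2
Drop 2: T rot3 at col 2 lands with bottom-row=2; cleared 0 line(s) (total 0); column heights now [0 1 4 5 0], max=5
Drop 3: T rot0 at col 1 lands with bottom-row=5; cleared 0 line(s) (total 0); column heights now [0 6 7 6 0], max=7
Drop 4: J rot0 at col 2 lands with bottom-row=7; cleared 0 line(s) (total 0); column heights now [0 6 9 8 8], max=9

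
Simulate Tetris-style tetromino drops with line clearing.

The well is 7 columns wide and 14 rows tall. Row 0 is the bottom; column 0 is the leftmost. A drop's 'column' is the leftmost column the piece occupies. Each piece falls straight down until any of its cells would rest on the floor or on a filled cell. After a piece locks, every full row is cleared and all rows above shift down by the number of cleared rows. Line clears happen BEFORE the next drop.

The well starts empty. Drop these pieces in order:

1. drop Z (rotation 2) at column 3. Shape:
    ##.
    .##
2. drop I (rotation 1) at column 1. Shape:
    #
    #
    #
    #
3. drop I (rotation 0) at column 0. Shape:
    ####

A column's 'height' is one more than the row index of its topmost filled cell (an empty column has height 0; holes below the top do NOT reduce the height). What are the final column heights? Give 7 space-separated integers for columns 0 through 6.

Drop 1: Z rot2 at col 3 lands with bottom-row=0; cleared 0 line(s) (total 0); column heights now [0 0 0 2 2 1 0], max=2
Drop 2: I rot1 at col 1 lands with bottom-row=0; cleared 0 line(s) (total 0); column heights now [0 4 0 2 2 1 0], max=4
Drop 3: I rot0 at col 0 lands with bottom-row=4; cleared 0 line(s) (total 0); column heights now [5 5 5 5 2 1 0], max=5

Answer: 5 5 5 5 2 1 0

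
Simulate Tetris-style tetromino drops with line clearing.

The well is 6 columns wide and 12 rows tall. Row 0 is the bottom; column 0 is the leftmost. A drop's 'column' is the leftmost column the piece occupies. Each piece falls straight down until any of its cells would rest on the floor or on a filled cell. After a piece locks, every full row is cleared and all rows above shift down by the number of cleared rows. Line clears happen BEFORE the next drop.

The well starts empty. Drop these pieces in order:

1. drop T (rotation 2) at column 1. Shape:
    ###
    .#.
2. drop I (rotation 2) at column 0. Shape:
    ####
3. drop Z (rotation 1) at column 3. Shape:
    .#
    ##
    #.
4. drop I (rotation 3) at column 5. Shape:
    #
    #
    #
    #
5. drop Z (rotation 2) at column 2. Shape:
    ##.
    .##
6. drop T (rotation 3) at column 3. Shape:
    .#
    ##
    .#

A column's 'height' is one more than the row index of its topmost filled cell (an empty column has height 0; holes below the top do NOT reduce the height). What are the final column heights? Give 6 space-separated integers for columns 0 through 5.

Drop 1: T rot2 at col 1 lands with bottom-row=0; cleared 0 line(s) (total 0); column heights now [0 2 2 2 0 0], max=2
Drop 2: I rot2 at col 0 lands with bottom-row=2; cleared 0 line(s) (total 0); column heights now [3 3 3 3 0 0], max=3
Drop 3: Z rot1 at col 3 lands with bottom-row=3; cleared 0 line(s) (total 0); column heights now [3 3 3 5 6 0], max=6
Drop 4: I rot3 at col 5 lands with bottom-row=0; cleared 0 line(s) (total 0); column heights now [3 3 3 5 6 4], max=6
Drop 5: Z rot2 at col 2 lands with bottom-row=6; cleared 0 line(s) (total 0); column heights now [3 3 8 8 7 4], max=8
Drop 6: T rot3 at col 3 lands with bottom-row=7; cleared 0 line(s) (total 0); column heights now [3 3 8 9 10 4], max=10

Answer: 3 3 8 9 10 4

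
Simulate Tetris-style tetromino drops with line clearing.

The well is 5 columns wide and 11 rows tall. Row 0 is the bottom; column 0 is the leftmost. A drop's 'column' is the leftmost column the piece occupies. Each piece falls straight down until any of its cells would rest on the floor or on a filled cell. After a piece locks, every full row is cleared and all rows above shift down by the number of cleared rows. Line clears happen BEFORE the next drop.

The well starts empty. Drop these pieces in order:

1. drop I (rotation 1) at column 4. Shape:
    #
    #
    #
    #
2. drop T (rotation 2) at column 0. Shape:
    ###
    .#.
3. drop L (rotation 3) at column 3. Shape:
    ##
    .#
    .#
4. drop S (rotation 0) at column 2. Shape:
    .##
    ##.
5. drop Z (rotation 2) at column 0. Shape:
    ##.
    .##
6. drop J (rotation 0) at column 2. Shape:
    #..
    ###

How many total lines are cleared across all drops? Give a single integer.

Drop 1: I rot1 at col 4 lands with bottom-row=0; cleared 0 line(s) (total 0); column heights now [0 0 0 0 4], max=4
Drop 2: T rot2 at col 0 lands with bottom-row=0; cleared 0 line(s) (total 0); column heights now [2 2 2 0 4], max=4
Drop 3: L rot3 at col 3 lands with bottom-row=4; cleared 0 line(s) (total 0); column heights now [2 2 2 7 7], max=7
Drop 4: S rot0 at col 2 lands with bottom-row=7; cleared 0 line(s) (total 0); column heights now [2 2 8 9 9], max=9
Drop 5: Z rot2 at col 0 lands with bottom-row=8; cleared 0 line(s) (total 0); column heights now [10 10 9 9 9], max=10
Drop 6: J rot0 at col 2 lands with bottom-row=9; cleared 1 line(s) (total 1); column heights now [2 9 10 9 9], max=10

Answer: 1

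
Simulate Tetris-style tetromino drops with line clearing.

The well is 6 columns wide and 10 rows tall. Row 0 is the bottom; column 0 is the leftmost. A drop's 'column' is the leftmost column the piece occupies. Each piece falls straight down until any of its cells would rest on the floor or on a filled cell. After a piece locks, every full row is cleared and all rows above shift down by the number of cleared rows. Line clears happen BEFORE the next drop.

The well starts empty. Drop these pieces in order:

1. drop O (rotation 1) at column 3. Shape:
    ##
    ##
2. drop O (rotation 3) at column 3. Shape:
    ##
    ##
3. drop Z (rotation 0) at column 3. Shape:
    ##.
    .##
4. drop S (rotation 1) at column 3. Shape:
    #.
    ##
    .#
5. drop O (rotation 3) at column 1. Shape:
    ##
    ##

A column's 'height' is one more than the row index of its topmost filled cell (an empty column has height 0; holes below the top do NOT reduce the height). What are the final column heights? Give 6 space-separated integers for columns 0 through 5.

Drop 1: O rot1 at col 3 lands with bottom-row=0; cleared 0 line(s) (total 0); column heights now [0 0 0 2 2 0], max=2
Drop 2: O rot3 at col 3 lands with bottom-row=2; cleared 0 line(s) (total 0); column heights now [0 0 0 4 4 0], max=4
Drop 3: Z rot0 at col 3 lands with bottom-row=4; cleared 0 line(s) (total 0); column heights now [0 0 0 6 6 5], max=6
Drop 4: S rot1 at col 3 lands with bottom-row=6; cleared 0 line(s) (total 0); column heights now [0 0 0 9 8 5], max=9
Drop 5: O rot3 at col 1 lands with bottom-row=0; cleared 0 line(s) (total 0); column heights now [0 2 2 9 8 5], max=9

Answer: 0 2 2 9 8 5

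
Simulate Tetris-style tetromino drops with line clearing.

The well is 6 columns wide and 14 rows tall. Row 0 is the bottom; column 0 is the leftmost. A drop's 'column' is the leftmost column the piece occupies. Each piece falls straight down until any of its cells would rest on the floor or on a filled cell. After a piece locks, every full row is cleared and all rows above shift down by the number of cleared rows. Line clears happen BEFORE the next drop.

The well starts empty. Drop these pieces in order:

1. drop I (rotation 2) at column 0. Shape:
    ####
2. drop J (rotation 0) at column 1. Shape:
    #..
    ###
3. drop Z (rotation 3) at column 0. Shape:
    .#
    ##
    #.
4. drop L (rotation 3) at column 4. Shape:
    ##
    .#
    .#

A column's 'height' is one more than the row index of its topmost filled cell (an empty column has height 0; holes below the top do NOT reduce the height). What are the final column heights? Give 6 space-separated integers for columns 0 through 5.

Answer: 4 5 2 2 3 3

Derivation:
Drop 1: I rot2 at col 0 lands with bottom-row=0; cleared 0 line(s) (total 0); column heights now [1 1 1 1 0 0], max=1
Drop 2: J rot0 at col 1 lands with bottom-row=1; cleared 0 line(s) (total 0); column heights now [1 3 2 2 0 0], max=3
Drop 3: Z rot3 at col 0 lands with bottom-row=2; cleared 0 line(s) (total 0); column heights now [4 5 2 2 0 0], max=5
Drop 4: L rot3 at col 4 lands with bottom-row=0; cleared 0 line(s) (total 0); column heights now [4 5 2 2 3 3], max=5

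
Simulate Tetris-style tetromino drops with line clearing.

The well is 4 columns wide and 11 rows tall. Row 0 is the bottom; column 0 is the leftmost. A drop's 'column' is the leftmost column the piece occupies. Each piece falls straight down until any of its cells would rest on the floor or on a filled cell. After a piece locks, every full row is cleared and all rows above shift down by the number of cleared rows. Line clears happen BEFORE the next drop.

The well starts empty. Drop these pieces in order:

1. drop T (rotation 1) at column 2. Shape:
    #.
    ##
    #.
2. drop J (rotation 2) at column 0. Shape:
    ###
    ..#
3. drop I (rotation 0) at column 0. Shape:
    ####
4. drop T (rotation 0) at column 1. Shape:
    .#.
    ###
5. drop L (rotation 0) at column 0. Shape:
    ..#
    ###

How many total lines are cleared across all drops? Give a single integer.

Answer: 1

Derivation:
Drop 1: T rot1 at col 2 lands with bottom-row=0; cleared 0 line(s) (total 0); column heights now [0 0 3 2], max=3
Drop 2: J rot2 at col 0 lands with bottom-row=3; cleared 0 line(s) (total 0); column heights now [5 5 5 2], max=5
Drop 3: I rot0 at col 0 lands with bottom-row=5; cleared 1 line(s) (total 1); column heights now [5 5 5 2], max=5
Drop 4: T rot0 at col 1 lands with bottom-row=5; cleared 0 line(s) (total 1); column heights now [5 6 7 6], max=7
Drop 5: L rot0 at col 0 lands with bottom-row=7; cleared 0 line(s) (total 1); column heights now [8 8 9 6], max=9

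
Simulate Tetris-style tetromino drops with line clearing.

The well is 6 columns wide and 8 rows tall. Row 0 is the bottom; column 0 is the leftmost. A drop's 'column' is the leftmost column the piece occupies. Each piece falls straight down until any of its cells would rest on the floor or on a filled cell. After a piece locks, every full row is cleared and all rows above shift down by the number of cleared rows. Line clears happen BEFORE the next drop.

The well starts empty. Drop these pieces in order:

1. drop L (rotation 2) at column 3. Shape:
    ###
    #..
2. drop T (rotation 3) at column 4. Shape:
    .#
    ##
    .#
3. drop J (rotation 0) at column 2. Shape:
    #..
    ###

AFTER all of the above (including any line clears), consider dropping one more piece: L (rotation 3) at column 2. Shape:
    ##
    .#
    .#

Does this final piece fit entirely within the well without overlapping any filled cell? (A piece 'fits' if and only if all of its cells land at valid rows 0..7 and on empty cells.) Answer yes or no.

Drop 1: L rot2 at col 3 lands with bottom-row=0; cleared 0 line(s) (total 0); column heights now [0 0 0 2 2 2], max=2
Drop 2: T rot3 at col 4 lands with bottom-row=2; cleared 0 line(s) (total 0); column heights now [0 0 0 2 4 5], max=5
Drop 3: J rot0 at col 2 lands with bottom-row=4; cleared 0 line(s) (total 0); column heights now [0 0 6 5 5 5], max=6
Test piece L rot3 at col 2 (width 2): heights before test = [0 0 6 5 5 5]; fits = True

Answer: yes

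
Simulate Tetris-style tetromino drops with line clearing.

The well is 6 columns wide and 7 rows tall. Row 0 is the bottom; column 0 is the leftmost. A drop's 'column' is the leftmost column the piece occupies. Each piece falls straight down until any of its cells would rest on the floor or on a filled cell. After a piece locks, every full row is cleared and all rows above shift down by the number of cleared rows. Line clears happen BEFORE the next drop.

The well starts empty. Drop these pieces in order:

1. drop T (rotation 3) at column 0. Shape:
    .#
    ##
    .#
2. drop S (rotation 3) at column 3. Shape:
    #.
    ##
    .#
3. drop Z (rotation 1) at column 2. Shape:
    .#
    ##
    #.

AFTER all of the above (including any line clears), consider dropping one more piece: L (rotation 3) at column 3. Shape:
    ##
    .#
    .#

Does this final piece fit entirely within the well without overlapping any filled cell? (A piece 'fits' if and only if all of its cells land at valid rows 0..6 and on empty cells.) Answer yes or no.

Answer: yes

Derivation:
Drop 1: T rot3 at col 0 lands with bottom-row=0; cleared 0 line(s) (total 0); column heights now [2 3 0 0 0 0], max=3
Drop 2: S rot3 at col 3 lands with bottom-row=0; cleared 0 line(s) (total 0); column heights now [2 3 0 3 2 0], max=3
Drop 3: Z rot1 at col 2 lands with bottom-row=2; cleared 0 line(s) (total 0); column heights now [2 3 4 5 2 0], max=5
Test piece L rot3 at col 3 (width 2): heights before test = [2 3 4 5 2 0]; fits = True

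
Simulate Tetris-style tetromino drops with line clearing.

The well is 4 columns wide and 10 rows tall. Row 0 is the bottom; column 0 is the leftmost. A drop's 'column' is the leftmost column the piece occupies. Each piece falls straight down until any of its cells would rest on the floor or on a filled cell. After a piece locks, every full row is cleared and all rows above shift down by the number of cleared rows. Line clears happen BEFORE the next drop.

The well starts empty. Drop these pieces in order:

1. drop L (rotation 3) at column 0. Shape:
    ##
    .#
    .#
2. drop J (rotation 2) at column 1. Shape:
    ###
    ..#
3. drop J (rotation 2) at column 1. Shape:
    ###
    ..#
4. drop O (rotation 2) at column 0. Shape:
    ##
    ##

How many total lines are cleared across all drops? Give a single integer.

Drop 1: L rot3 at col 0 lands with bottom-row=0; cleared 0 line(s) (total 0); column heights now [3 3 0 0], max=3
Drop 2: J rot2 at col 1 lands with bottom-row=2; cleared 0 line(s) (total 0); column heights now [3 4 4 4], max=4
Drop 3: J rot2 at col 1 lands with bottom-row=4; cleared 0 line(s) (total 0); column heights now [3 6 6 6], max=6
Drop 4: O rot2 at col 0 lands with bottom-row=6; cleared 0 line(s) (total 0); column heights now [8 8 6 6], max=8

Answer: 0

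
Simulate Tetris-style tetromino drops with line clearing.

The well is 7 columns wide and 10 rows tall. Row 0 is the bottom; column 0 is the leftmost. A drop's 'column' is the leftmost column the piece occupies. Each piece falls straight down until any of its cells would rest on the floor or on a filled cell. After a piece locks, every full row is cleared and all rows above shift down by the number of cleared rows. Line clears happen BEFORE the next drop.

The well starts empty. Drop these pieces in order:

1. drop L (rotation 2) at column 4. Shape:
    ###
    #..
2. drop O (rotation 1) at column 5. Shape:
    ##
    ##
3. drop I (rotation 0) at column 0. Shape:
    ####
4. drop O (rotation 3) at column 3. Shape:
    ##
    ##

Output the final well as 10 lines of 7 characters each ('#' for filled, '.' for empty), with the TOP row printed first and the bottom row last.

Drop 1: L rot2 at col 4 lands with bottom-row=0; cleared 0 line(s) (total 0); column heights now [0 0 0 0 2 2 2], max=2
Drop 2: O rot1 at col 5 lands with bottom-row=2; cleared 0 line(s) (total 0); column heights now [0 0 0 0 2 4 4], max=4
Drop 3: I rot0 at col 0 lands with bottom-row=0; cleared 0 line(s) (total 0); column heights now [1 1 1 1 2 4 4], max=4
Drop 4: O rot3 at col 3 lands with bottom-row=2; cleared 0 line(s) (total 0); column heights now [1 1 1 4 4 4 4], max=4

Answer: .......
.......
.......
.......
.......
.......
...####
...####
....###
#####..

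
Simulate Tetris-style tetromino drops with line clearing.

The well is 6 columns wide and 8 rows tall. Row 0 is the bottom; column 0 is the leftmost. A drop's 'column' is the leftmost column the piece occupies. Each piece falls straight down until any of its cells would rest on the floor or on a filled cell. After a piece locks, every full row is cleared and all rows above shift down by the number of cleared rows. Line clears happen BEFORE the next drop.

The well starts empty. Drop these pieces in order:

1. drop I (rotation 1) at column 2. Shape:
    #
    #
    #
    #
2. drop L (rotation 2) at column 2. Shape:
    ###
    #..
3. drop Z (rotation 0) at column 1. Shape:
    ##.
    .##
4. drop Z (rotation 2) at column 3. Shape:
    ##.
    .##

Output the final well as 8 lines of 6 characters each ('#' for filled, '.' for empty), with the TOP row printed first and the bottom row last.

Answer: .####.
..####
..###.
..#...
..#...
..#...
..#...
..#...

Derivation:
Drop 1: I rot1 at col 2 lands with bottom-row=0; cleared 0 line(s) (total 0); column heights now [0 0 4 0 0 0], max=4
Drop 2: L rot2 at col 2 lands with bottom-row=4; cleared 0 line(s) (total 0); column heights now [0 0 6 6 6 0], max=6
Drop 3: Z rot0 at col 1 lands with bottom-row=6; cleared 0 line(s) (total 0); column heights now [0 8 8 7 6 0], max=8
Drop 4: Z rot2 at col 3 lands with bottom-row=6; cleared 0 line(s) (total 0); column heights now [0 8 8 8 8 7], max=8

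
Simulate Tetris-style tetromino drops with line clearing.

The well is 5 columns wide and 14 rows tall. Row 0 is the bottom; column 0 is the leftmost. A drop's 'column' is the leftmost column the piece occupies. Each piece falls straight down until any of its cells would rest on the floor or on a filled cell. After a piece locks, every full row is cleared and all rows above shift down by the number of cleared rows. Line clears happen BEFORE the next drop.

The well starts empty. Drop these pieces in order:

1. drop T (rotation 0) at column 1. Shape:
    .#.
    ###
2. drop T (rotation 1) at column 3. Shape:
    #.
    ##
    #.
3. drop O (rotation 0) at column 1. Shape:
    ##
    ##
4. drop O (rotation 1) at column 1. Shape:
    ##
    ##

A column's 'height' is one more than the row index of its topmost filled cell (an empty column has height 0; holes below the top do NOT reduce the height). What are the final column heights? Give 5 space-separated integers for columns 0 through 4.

Answer: 0 6 6 4 3

Derivation:
Drop 1: T rot0 at col 1 lands with bottom-row=0; cleared 0 line(s) (total 0); column heights now [0 1 2 1 0], max=2
Drop 2: T rot1 at col 3 lands with bottom-row=1; cleared 0 line(s) (total 0); column heights now [0 1 2 4 3], max=4
Drop 3: O rot0 at col 1 lands with bottom-row=2; cleared 0 line(s) (total 0); column heights now [0 4 4 4 3], max=4
Drop 4: O rot1 at col 1 lands with bottom-row=4; cleared 0 line(s) (total 0); column heights now [0 6 6 4 3], max=6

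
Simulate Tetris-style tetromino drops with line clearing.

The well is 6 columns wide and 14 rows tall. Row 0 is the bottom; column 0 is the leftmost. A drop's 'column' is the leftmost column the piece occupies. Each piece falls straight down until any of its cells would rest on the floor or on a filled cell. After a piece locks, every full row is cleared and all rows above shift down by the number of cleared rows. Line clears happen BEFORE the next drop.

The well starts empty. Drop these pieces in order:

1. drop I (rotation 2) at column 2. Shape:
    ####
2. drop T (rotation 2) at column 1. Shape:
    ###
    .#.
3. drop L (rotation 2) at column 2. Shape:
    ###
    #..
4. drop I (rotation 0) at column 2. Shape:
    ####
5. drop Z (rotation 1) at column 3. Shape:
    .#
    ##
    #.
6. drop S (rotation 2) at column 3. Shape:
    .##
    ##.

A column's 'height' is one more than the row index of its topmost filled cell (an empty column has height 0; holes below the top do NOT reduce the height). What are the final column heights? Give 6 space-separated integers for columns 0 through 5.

Answer: 0 3 6 10 11 11

Derivation:
Drop 1: I rot2 at col 2 lands with bottom-row=0; cleared 0 line(s) (total 0); column heights now [0 0 1 1 1 1], max=1
Drop 2: T rot2 at col 1 lands with bottom-row=1; cleared 0 line(s) (total 0); column heights now [0 3 3 3 1 1], max=3
Drop 3: L rot2 at col 2 lands with bottom-row=3; cleared 0 line(s) (total 0); column heights now [0 3 5 5 5 1], max=5
Drop 4: I rot0 at col 2 lands with bottom-row=5; cleared 0 line(s) (total 0); column heights now [0 3 6 6 6 6], max=6
Drop 5: Z rot1 at col 3 lands with bottom-row=6; cleared 0 line(s) (total 0); column heights now [0 3 6 8 9 6], max=9
Drop 6: S rot2 at col 3 lands with bottom-row=9; cleared 0 line(s) (total 0); column heights now [0 3 6 10 11 11], max=11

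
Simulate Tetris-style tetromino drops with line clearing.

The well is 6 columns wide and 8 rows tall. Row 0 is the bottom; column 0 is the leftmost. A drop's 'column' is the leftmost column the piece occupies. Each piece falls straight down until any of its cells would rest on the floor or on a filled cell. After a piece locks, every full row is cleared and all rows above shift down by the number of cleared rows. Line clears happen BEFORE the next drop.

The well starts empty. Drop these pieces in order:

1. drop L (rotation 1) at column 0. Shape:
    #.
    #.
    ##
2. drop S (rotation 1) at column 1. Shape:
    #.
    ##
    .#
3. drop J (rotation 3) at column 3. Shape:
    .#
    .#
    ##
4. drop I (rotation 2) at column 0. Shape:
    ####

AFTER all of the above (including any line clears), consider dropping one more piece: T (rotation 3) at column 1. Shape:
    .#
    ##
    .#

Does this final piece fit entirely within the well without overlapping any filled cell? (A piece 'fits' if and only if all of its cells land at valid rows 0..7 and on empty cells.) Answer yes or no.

Drop 1: L rot1 at col 0 lands with bottom-row=0; cleared 0 line(s) (total 0); column heights now [3 1 0 0 0 0], max=3
Drop 2: S rot1 at col 1 lands with bottom-row=0; cleared 0 line(s) (total 0); column heights now [3 3 2 0 0 0], max=3
Drop 3: J rot3 at col 3 lands with bottom-row=0; cleared 0 line(s) (total 0); column heights now [3 3 2 1 3 0], max=3
Drop 4: I rot2 at col 0 lands with bottom-row=3; cleared 0 line(s) (total 0); column heights now [4 4 4 4 3 0], max=4
Test piece T rot3 at col 1 (width 2): heights before test = [4 4 4 4 3 0]; fits = True

Answer: yes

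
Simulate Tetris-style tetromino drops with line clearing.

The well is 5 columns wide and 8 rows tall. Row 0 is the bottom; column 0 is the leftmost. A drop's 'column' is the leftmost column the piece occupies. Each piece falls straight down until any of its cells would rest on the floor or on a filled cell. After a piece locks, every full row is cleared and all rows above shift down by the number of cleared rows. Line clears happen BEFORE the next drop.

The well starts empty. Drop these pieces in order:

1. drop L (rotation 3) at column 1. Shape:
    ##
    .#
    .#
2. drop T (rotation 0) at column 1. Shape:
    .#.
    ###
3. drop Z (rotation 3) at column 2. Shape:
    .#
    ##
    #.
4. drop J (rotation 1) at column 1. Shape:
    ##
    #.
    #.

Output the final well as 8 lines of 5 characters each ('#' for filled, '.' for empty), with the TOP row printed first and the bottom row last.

Answer: .###.
.###.
.##..
..#..
.###.
.##..
..#..
..#..

Derivation:
Drop 1: L rot3 at col 1 lands with bottom-row=0; cleared 0 line(s) (total 0); column heights now [0 3 3 0 0], max=3
Drop 2: T rot0 at col 1 lands with bottom-row=3; cleared 0 line(s) (total 0); column heights now [0 4 5 4 0], max=5
Drop 3: Z rot3 at col 2 lands with bottom-row=5; cleared 0 line(s) (total 0); column heights now [0 4 7 8 0], max=8
Drop 4: J rot1 at col 1 lands with bottom-row=5; cleared 0 line(s) (total 0); column heights now [0 8 8 8 0], max=8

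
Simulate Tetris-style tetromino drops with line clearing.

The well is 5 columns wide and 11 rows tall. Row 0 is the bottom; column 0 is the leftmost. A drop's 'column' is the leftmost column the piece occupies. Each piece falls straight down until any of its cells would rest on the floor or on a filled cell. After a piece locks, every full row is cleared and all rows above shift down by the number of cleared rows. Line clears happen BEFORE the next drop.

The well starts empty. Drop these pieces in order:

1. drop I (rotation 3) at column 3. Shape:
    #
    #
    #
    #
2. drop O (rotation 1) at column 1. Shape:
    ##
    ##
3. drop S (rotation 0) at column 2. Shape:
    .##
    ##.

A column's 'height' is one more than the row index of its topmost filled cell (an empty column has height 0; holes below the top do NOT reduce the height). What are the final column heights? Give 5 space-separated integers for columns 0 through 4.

Answer: 0 2 5 6 6

Derivation:
Drop 1: I rot3 at col 3 lands with bottom-row=0; cleared 0 line(s) (total 0); column heights now [0 0 0 4 0], max=4
Drop 2: O rot1 at col 1 lands with bottom-row=0; cleared 0 line(s) (total 0); column heights now [0 2 2 4 0], max=4
Drop 3: S rot0 at col 2 lands with bottom-row=4; cleared 0 line(s) (total 0); column heights now [0 2 5 6 6], max=6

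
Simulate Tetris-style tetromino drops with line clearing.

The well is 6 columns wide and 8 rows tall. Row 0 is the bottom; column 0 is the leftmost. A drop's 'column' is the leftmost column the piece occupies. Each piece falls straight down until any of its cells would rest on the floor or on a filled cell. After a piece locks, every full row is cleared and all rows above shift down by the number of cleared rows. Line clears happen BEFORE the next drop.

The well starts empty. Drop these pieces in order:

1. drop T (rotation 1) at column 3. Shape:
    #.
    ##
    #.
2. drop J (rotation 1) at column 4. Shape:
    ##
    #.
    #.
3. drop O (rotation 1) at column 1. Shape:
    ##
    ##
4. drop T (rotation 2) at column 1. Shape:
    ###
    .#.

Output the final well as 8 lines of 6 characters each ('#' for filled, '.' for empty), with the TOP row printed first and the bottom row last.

Drop 1: T rot1 at col 3 lands with bottom-row=0; cleared 0 line(s) (total 0); column heights now [0 0 0 3 2 0], max=3
Drop 2: J rot1 at col 4 lands with bottom-row=2; cleared 0 line(s) (total 0); column heights now [0 0 0 3 5 5], max=5
Drop 3: O rot1 at col 1 lands with bottom-row=0; cleared 0 line(s) (total 0); column heights now [0 2 2 3 5 5], max=5
Drop 4: T rot2 at col 1 lands with bottom-row=2; cleared 0 line(s) (total 0); column heights now [0 4 4 4 5 5], max=5

Answer: ......
......
......
....##
.####.
..###.
.####.
.###..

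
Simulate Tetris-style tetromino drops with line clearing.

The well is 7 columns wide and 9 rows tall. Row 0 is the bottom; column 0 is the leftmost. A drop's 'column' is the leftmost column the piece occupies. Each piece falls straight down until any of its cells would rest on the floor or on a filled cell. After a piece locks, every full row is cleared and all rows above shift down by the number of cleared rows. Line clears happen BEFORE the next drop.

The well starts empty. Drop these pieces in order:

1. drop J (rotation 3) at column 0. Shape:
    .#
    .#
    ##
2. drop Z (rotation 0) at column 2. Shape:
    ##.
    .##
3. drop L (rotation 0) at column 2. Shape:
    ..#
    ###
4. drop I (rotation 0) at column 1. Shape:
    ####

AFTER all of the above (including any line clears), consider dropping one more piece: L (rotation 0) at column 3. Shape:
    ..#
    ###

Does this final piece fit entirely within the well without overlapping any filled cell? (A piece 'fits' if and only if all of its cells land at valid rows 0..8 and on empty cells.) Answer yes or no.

Drop 1: J rot3 at col 0 lands with bottom-row=0; cleared 0 line(s) (total 0); column heights now [1 3 0 0 0 0 0], max=3
Drop 2: Z rot0 at col 2 lands with bottom-row=0; cleared 0 line(s) (total 0); column heights now [1 3 2 2 1 0 0], max=3
Drop 3: L rot0 at col 2 lands with bottom-row=2; cleared 0 line(s) (total 0); column heights now [1 3 3 3 4 0 0], max=4
Drop 4: I rot0 at col 1 lands with bottom-row=4; cleared 0 line(s) (total 0); column heights now [1 5 5 5 5 0 0], max=5
Test piece L rot0 at col 3 (width 3): heights before test = [1 5 5 5 5 0 0]; fits = True

Answer: yes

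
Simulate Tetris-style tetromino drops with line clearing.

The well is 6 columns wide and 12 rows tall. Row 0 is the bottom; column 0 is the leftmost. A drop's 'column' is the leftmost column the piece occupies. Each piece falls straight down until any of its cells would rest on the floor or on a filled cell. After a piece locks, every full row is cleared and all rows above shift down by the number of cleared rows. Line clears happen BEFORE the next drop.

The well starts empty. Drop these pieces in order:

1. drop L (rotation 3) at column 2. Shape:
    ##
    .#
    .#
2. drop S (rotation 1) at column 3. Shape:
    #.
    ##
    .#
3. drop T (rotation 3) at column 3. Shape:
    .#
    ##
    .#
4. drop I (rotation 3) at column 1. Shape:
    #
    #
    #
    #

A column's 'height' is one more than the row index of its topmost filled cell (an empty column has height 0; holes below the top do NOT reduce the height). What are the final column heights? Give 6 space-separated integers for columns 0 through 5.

Drop 1: L rot3 at col 2 lands with bottom-row=0; cleared 0 line(s) (total 0); column heights now [0 0 3 3 0 0], max=3
Drop 2: S rot1 at col 3 lands with bottom-row=2; cleared 0 line(s) (total 0); column heights now [0 0 3 5 4 0], max=5
Drop 3: T rot3 at col 3 lands with bottom-row=4; cleared 0 line(s) (total 0); column heights now [0 0 3 6 7 0], max=7
Drop 4: I rot3 at col 1 lands with bottom-row=0; cleared 0 line(s) (total 0); column heights now [0 4 3 6 7 0], max=7

Answer: 0 4 3 6 7 0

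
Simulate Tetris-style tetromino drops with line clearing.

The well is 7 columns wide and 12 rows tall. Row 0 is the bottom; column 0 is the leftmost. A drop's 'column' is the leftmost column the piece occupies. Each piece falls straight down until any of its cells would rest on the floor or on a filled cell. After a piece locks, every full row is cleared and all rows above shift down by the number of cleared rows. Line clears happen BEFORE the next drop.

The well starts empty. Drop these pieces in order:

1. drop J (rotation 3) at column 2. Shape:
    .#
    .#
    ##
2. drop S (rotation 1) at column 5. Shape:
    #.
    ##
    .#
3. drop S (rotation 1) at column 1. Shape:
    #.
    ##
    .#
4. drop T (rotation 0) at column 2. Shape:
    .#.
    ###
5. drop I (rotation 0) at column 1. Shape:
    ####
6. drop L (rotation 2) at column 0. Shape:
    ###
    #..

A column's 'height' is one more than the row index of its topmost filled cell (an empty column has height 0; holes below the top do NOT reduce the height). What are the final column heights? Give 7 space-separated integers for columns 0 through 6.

Drop 1: J rot3 at col 2 lands with bottom-row=0; cleared 0 line(s) (total 0); column heights now [0 0 1 3 0 0 0], max=3
Drop 2: S rot1 at col 5 lands with bottom-row=0; cleared 0 line(s) (total 0); column heights now [0 0 1 3 0 3 2], max=3
Drop 3: S rot1 at col 1 lands with bottom-row=1; cleared 0 line(s) (total 0); column heights now [0 4 3 3 0 3 2], max=4
Drop 4: T rot0 at col 2 lands with bottom-row=3; cleared 0 line(s) (total 0); column heights now [0 4 4 5 4 3 2], max=5
Drop 5: I rot0 at col 1 lands with bottom-row=5; cleared 0 line(s) (total 0); column heights now [0 6 6 6 6 3 2], max=6
Drop 6: L rot2 at col 0 lands with bottom-row=5; cleared 0 line(s) (total 0); column heights now [7 7 7 6 6 3 2], max=7

Answer: 7 7 7 6 6 3 2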